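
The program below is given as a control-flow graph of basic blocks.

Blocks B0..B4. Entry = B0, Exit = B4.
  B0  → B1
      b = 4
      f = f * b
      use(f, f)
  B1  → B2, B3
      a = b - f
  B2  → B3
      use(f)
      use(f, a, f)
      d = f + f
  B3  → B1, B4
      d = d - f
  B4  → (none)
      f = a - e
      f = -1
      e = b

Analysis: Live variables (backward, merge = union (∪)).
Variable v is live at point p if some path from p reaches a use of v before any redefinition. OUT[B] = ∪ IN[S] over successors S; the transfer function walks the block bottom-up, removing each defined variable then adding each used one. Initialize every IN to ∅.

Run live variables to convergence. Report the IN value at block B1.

Answer: {b, d, e, f}

Trace:
Converged values:
  B0: | IN={d, e, f} | OUT={b, d, e, f}
  B1: | IN={b, d, e, f} | OUT={a, b, d, e, f}
  B2: | IN={a, b, e, f} | OUT={a, b, d, e, f}
  B3: | IN={a, b, d, e, f} | OUT={a, b, d, e, f}
  B4: | IN={a, b, e} | OUT={}

Merge at B1: OUT[B1] = IN[B2] ⊔ IN[B3] = {a, b, d, e, f}
Applying B1's transfer function to that OUT value gives IN[B1] (row B1 above).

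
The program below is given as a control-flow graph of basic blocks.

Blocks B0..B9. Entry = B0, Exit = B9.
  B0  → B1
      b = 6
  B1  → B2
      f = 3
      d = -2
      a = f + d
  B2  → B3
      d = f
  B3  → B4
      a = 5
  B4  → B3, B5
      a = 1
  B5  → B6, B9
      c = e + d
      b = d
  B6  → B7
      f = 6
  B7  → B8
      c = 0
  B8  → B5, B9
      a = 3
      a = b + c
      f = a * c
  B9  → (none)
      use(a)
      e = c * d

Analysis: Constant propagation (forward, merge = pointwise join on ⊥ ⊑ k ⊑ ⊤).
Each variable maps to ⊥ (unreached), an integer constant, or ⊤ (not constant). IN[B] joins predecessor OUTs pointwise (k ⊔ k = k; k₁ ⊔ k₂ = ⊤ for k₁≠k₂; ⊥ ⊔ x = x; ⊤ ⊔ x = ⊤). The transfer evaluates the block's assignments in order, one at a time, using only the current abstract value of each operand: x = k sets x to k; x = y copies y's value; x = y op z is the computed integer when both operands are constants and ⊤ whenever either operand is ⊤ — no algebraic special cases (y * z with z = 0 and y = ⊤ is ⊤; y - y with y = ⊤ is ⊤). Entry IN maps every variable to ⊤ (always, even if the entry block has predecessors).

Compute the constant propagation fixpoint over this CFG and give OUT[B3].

Per-block solution:
  B0: | IN=(all ⊤) | OUT={b:6; rest ⊤}
  B1: | IN={b:6; rest ⊤} | OUT={a:1, b:6, d:-2, f:3; rest ⊤}
  B2: | IN={a:1, b:6, d:-2, f:3; rest ⊤} | OUT={a:1, b:6, d:3, f:3; rest ⊤}
  B3: | IN={a:1, b:6, d:3, f:3; rest ⊤} | OUT={a:5, b:6, d:3, f:3; rest ⊤}
  B4: | IN={a:5, b:6, d:3, f:3; rest ⊤} | OUT={a:1, b:6, d:3, f:3; rest ⊤}
  B5: | IN={d:3; rest ⊤} | OUT={b:3, d:3; rest ⊤}
  B6: | IN={b:3, d:3; rest ⊤} | OUT={b:3, d:3, f:6; rest ⊤}
  B7: | IN={b:3, d:3, f:6; rest ⊤} | OUT={b:3, c:0, d:3, f:6; rest ⊤}
  B8: | IN={b:3, c:0, d:3, f:6; rest ⊤} | OUT={a:3, b:3, c:0, d:3, f:0; rest ⊤}
  B9: | IN={b:3, d:3; rest ⊤} | OUT={b:3, d:3; rest ⊤}

Merge at B3: IN[B3] = OUT[B2] ⊔ OUT[B4] = {a: 1, b: 6, c: ⊤, d: 3, e: ⊤, f: 3}
Applying B3's transfer function to that IN value gives OUT[B3] (row B3 above).

Answer: {a: 5, b: 6, c: ⊤, d: 3, e: ⊤, f: 3}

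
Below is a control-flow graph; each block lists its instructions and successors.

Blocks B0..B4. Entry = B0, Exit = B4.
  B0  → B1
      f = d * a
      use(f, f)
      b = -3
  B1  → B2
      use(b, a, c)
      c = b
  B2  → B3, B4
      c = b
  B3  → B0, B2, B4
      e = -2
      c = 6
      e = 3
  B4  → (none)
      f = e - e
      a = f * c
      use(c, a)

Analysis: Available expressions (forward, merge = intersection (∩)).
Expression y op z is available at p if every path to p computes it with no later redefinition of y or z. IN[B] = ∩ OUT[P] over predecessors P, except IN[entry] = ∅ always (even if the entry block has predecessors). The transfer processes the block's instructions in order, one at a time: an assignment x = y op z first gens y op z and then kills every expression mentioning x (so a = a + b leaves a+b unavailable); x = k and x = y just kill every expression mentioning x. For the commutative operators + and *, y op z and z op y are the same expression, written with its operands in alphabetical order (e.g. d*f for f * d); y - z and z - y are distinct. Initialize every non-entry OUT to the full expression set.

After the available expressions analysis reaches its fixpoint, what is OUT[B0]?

Fixpoint table:
  B0:   IN={}   OUT={a*d}
  B1:   IN={a*d}   OUT={a*d}
  B2:   IN={a*d}   OUT={a*d}
  B3:   IN={a*d}   OUT={a*d}
  B4:   IN={a*d}   OUT={c*f, e-e}

Merge at B0 (entry node, so the boundary value {} is joined with the incoming edge(s)): IN[B0] = {} ∩ OUT[B3] = {}
Applying B0's transfer function to that IN value gives OUT[B0] (row B0 above).

Answer: {a*d}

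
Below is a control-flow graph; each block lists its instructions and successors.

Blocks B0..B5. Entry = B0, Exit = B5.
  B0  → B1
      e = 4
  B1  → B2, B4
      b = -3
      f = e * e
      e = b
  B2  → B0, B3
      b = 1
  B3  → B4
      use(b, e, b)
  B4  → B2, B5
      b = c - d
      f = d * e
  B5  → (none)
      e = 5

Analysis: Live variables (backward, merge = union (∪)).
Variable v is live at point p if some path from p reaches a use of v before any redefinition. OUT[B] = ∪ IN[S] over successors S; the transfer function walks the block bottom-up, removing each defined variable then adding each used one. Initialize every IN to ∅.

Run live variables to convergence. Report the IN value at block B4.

Converged values:
  B0: | IN={c, d} | OUT={c, d, e}
  B1: | IN={c, d, e} | OUT={c, d, e}
  B2: | IN={c, d, e} | OUT={b, c, d, e}
  B3: | IN={b, c, d, e} | OUT={c, d, e}
  B4: | IN={c, d, e} | OUT={c, d, e}
  B5: | IN={} | OUT={}

Merge at B4: OUT[B4] = IN[B2] ⊔ IN[B5] = {c, d, e}
Applying B4's transfer function to that OUT value gives IN[B4] (row B4 above).

Answer: {c, d, e}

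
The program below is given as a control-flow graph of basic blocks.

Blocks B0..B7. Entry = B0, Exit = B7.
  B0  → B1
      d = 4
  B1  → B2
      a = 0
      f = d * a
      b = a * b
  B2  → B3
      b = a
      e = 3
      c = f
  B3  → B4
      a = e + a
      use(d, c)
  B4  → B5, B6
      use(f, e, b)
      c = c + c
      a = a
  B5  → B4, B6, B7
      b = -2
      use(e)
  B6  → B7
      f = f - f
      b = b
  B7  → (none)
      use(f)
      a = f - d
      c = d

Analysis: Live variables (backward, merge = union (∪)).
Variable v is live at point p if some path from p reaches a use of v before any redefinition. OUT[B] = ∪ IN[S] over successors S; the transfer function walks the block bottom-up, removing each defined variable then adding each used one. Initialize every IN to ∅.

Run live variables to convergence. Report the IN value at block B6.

Answer: {b, d, f}

Working:
Fixpoint table:
  B0: | IN={b} | OUT={b, d}
  B1: | IN={b, d} | OUT={a, d, f}
  B2: | IN={a, d, f} | OUT={a, b, c, d, e, f}
  B3: | IN={a, b, c, d, e, f} | OUT={a, b, c, d, e, f}
  B4: | IN={a, b, c, d, e, f} | OUT={a, b, c, d, e, f}
  B5: | IN={a, c, d, e, f} | OUT={a, b, c, d, e, f}
  B6: | IN={b, d, f} | OUT={d, f}
  B7: | IN={d, f} | OUT={}

Merge at B6: OUT[B6] = IN[B7] = {d, f}
Applying B6's transfer function to that OUT value gives IN[B6] (row B6 above).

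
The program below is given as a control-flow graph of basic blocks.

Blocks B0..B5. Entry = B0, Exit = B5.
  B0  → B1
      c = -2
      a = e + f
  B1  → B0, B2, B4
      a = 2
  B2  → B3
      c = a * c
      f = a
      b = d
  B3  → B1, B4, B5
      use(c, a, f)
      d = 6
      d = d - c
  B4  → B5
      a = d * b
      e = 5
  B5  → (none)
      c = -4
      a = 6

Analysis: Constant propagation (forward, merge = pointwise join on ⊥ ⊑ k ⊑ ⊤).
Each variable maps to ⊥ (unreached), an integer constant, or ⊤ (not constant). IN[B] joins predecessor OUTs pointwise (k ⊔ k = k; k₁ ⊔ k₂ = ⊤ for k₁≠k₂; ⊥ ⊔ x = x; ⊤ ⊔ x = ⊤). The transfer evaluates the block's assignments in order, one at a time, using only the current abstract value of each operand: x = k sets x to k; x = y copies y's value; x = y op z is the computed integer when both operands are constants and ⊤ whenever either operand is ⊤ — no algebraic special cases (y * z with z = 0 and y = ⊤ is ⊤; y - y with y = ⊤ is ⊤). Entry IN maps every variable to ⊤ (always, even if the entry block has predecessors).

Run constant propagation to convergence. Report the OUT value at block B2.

Answer: {a: 2, b: ⊤, c: ⊤, d: ⊤, e: ⊤, f: 2}

Derivation:
Converged values:
  B0:   IN=(all ⊤)   OUT={c:-2; rest ⊤}
  B1:   IN=(all ⊤)   OUT={a:2; rest ⊤}
  B2:   IN={a:2; rest ⊤}   OUT={a:2, f:2; rest ⊤}
  B3:   IN={a:2, f:2; rest ⊤}   OUT={a:2, f:2; rest ⊤}
  B4:   IN={a:2; rest ⊤}   OUT={e:5; rest ⊤}
  B5:   IN=(all ⊤)   OUT={a:6, c:-4; rest ⊤}

Merge at B2: IN[B2] = OUT[B1] = {a: 2, b: ⊤, c: ⊤, d: ⊤, e: ⊤, f: ⊤}
Applying B2's transfer function to that IN value gives OUT[B2] (row B2 above).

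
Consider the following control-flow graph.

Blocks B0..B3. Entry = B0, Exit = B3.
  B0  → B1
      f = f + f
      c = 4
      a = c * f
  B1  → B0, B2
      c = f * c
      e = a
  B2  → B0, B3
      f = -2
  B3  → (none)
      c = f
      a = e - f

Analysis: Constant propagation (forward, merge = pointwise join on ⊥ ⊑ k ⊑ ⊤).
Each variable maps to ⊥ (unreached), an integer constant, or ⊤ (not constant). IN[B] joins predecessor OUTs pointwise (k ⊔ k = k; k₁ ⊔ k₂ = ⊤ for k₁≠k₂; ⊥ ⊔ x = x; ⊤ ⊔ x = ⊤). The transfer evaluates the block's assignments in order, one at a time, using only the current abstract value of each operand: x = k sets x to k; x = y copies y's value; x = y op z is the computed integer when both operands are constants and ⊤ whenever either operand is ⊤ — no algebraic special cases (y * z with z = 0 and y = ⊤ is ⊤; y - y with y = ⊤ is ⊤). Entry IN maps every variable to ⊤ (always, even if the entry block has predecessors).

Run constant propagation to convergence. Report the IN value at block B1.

Answer: {a: ⊤, b: ⊤, c: 4, d: ⊤, e: ⊤, f: ⊤}

Derivation:
Per-block solution:
  B0: | IN=(all ⊤) | OUT={c:4; rest ⊤}
  B1: | IN={c:4; rest ⊤} | OUT=(all ⊤)
  B2: | IN=(all ⊤) | OUT={f:-2; rest ⊤}
  B3: | IN={f:-2; rest ⊤} | OUT={c:-2, f:-2; rest ⊤}

Merge at B1: IN[B1] = OUT[B0] = {a: ⊤, b: ⊤, c: 4, d: ⊤, e: ⊤, f: ⊤}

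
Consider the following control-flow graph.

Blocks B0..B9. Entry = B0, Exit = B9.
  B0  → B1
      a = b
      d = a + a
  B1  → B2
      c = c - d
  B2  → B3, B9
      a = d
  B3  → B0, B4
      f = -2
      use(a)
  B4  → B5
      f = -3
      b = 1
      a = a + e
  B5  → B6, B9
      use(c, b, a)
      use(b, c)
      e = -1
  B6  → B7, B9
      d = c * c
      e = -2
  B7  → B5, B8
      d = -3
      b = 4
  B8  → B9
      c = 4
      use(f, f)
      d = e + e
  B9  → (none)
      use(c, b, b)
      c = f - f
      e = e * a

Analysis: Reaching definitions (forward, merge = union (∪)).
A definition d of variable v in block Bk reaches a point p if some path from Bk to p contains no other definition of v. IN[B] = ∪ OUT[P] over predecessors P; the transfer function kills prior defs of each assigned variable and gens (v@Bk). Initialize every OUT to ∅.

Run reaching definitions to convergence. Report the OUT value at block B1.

Answer: {a@B0, c@B1, d@B0, f@B3}

Derivation:
Converged values:
  B0: | IN={a@B2, c@B1, d@B0, f@B3} | OUT={a@B0, c@B1, d@B0, f@B3}
  B1: | IN={a@B0, c@B1, d@B0, f@B3} | OUT={a@B0, c@B1, d@B0, f@B3}
  B2: | IN={a@B0, c@B1, d@B0, f@B3} | OUT={a@B2, c@B1, d@B0, f@B3}
  B3: | IN={a@B2, c@B1, d@B0, f@B3} | OUT={a@B2, c@B1, d@B0, f@B3}
  B4: | IN={a@B2, c@B1, d@B0, f@B3} | OUT={a@B4, b@B4, c@B1, d@B0, f@B4}
  B5: | IN={a@B4, b@B4, b@B7, c@B1, d@B0, d@B7, e@B6, f@B4} | OUT={a@B4, b@B4, b@B7, c@B1, d@B0, d@B7, e@B5, f@B4}
  B6: | IN={a@B4, b@B4, b@B7, c@B1, d@B0, d@B7, e@B5, f@B4} | OUT={a@B4, b@B4, b@B7, c@B1, d@B6, e@B6, f@B4}
  B7: | IN={a@B4, b@B4, b@B7, c@B1, d@B6, e@B6, f@B4} | OUT={a@B4, b@B7, c@B1, d@B7, e@B6, f@B4}
  B8: | IN={a@B4, b@B7, c@B1, d@B7, e@B6, f@B4} | OUT={a@B4, b@B7, c@B8, d@B8, e@B6, f@B4}
  B9: | IN={a@B2, a@B4, b@B4, b@B7, c@B1, c@B8, d@B0, d@B6, d@B7, d@B8, e@B5, e@B6, f@B3, f@B4} | OUT={a@B2, a@B4, b@B4, b@B7, c@B9, d@B0, d@B6, d@B7, d@B8, e@B9, f@B3, f@B4}

Merge at B1: IN[B1] = OUT[B0] = {a@B0, c@B1, d@B0, f@B3}
Applying B1's transfer function to that IN value gives OUT[B1] (row B1 above).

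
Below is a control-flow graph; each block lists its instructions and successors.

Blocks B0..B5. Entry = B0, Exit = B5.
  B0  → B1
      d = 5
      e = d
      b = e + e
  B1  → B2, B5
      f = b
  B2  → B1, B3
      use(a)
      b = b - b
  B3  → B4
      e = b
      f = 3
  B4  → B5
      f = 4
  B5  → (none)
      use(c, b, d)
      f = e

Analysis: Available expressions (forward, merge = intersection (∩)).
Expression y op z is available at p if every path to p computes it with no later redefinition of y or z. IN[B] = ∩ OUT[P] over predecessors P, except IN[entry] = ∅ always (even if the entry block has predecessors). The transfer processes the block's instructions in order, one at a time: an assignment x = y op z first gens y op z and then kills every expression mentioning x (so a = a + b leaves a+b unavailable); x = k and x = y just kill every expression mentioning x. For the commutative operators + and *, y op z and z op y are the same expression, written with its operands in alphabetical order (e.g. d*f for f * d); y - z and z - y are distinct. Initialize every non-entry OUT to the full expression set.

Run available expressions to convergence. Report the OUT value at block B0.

Fixpoint table:
  B0: | IN={} | OUT={e+e}
  B1: | IN={e+e} | OUT={e+e}
  B2: | IN={e+e} | OUT={e+e}
  B3: | IN={e+e} | OUT={}
  B4: | IN={} | OUT={}
  B5: | IN={} | OUT={}

B0 is the boundary node: IN[B0] = {}
Applying B0's transfer function to that IN value gives OUT[B0] (row B0 above).

Answer: {e+e}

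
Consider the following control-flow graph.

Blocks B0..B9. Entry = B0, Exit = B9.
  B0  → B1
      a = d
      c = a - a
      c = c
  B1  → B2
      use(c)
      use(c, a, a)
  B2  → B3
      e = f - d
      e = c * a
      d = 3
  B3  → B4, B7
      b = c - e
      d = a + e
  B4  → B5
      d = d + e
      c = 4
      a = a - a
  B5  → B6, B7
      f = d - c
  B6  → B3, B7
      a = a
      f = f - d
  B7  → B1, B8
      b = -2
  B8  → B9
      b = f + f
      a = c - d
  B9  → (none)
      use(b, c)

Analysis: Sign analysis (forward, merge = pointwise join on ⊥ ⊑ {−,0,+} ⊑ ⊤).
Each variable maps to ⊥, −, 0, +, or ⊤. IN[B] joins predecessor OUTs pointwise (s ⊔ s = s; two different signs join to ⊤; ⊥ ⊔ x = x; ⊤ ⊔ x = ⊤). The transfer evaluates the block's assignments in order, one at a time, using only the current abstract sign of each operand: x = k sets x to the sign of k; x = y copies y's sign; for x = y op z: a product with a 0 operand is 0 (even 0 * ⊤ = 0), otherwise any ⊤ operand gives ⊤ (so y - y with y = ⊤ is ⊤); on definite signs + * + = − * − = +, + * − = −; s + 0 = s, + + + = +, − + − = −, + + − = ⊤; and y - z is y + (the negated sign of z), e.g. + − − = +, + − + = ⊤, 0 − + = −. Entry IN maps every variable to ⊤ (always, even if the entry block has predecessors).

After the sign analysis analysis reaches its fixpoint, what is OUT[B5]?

Answer: {a: ⊤, b: ⊤, c: +, d: ⊤, e: ⊤, f: ⊤}

Derivation:
Per-block solution:
  B0: | IN=(all ⊤) | OUT=(all ⊤)
  B1: | IN=(all ⊤) | OUT=(all ⊤)
  B2: | IN=(all ⊤) | OUT={d:+; rest ⊤}
  B3: | IN=(all ⊤) | OUT=(all ⊤)
  B4: | IN=(all ⊤) | OUT={c:+; rest ⊤}
  B5: | IN={c:+; rest ⊤} | OUT={c:+; rest ⊤}
  B6: | IN={c:+; rest ⊤} | OUT={c:+; rest ⊤}
  B7: | IN=(all ⊤) | OUT={b:-; rest ⊤}
  B8: | IN={b:-; rest ⊤} | OUT=(all ⊤)
  B9: | IN=(all ⊤) | OUT=(all ⊤)

Merge at B5: IN[B5] = OUT[B4] = {a: ⊤, b: ⊤, c: +, d: ⊤, e: ⊤, f: ⊤}
Applying B5's transfer function to that IN value gives OUT[B5] (row B5 above).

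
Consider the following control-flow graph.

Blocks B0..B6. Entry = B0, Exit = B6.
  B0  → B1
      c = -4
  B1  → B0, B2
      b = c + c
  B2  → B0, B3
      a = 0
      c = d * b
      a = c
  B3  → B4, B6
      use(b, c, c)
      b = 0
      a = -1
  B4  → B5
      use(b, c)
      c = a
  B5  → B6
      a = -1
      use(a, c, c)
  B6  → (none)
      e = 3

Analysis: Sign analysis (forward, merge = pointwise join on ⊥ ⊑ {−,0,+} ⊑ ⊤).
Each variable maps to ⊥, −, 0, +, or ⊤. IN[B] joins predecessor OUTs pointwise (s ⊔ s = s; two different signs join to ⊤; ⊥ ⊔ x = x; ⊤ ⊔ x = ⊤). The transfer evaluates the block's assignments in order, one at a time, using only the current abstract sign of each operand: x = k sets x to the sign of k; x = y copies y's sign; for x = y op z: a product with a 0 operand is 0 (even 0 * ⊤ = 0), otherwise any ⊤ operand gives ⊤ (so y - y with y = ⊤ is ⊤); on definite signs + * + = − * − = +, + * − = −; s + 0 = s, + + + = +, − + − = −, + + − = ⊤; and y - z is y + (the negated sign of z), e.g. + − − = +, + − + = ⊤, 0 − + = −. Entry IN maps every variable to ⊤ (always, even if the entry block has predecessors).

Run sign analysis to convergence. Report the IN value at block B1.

Answer: {a: ⊤, b: ⊤, c: -, d: ⊤, e: ⊤, f: ⊤}

Derivation:
Converged values:
  B0: | IN=(all ⊤) | OUT={c:-; rest ⊤}
  B1: | IN={c:-; rest ⊤} | OUT={b:-, c:-; rest ⊤}
  B2: | IN={b:-, c:-; rest ⊤} | OUT={b:-; rest ⊤}
  B3: | IN={b:-; rest ⊤} | OUT={a:-, b:0; rest ⊤}
  B4: | IN={a:-, b:0; rest ⊤} | OUT={a:-, b:0, c:-; rest ⊤}
  B5: | IN={a:-, b:0, c:-; rest ⊤} | OUT={a:-, b:0, c:-; rest ⊤}
  B6: | IN={a:-, b:0; rest ⊤} | OUT={a:-, b:0, e:+; rest ⊤}

Merge at B1: IN[B1] = OUT[B0] = {a: ⊤, b: ⊤, c: -, d: ⊤, e: ⊤, f: ⊤}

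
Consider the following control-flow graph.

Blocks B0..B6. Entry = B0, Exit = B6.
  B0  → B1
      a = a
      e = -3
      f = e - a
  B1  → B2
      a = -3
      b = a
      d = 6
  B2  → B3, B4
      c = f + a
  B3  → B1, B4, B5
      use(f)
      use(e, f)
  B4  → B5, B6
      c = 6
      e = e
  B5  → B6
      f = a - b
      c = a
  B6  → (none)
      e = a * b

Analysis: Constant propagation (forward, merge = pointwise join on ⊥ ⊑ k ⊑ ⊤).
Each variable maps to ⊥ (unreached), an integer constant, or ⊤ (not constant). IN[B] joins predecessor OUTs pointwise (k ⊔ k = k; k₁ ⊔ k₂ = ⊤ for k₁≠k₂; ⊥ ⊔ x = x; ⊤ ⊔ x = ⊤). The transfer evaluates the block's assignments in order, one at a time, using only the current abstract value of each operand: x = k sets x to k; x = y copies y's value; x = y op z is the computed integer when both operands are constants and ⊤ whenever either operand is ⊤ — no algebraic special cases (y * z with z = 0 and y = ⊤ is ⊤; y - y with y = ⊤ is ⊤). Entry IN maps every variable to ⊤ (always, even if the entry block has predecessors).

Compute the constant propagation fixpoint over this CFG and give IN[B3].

Answer: {a: -3, b: -3, c: ⊤, d: 6, e: -3, f: ⊤}

Trace:
Converged values:
  B0:  IN=(all ⊤)  OUT={e:-3; rest ⊤}
  B1:  IN={e:-3; rest ⊤}  OUT={a:-3, b:-3, d:6, e:-3; rest ⊤}
  B2:  IN={a:-3, b:-3, d:6, e:-3; rest ⊤}  OUT={a:-3, b:-3, d:6, e:-3; rest ⊤}
  B3:  IN={a:-3, b:-3, d:6, e:-3; rest ⊤}  OUT={a:-3, b:-3, d:6, e:-3; rest ⊤}
  B4:  IN={a:-3, b:-3, d:6, e:-3; rest ⊤}  OUT={a:-3, b:-3, c:6, d:6, e:-3; rest ⊤}
  B5:  IN={a:-3, b:-3, d:6, e:-3; rest ⊤}  OUT={a:-3, b:-3, c:-3, d:6, e:-3, f:0; rest ⊤}
  B6:  IN={a:-3, b:-3, d:6, e:-3; rest ⊤}  OUT={a:-3, b:-3, d:6, e:9; rest ⊤}

Merge at B3: IN[B3] = OUT[B2] = {a: -3, b: -3, c: ⊤, d: 6, e: -3, f: ⊤}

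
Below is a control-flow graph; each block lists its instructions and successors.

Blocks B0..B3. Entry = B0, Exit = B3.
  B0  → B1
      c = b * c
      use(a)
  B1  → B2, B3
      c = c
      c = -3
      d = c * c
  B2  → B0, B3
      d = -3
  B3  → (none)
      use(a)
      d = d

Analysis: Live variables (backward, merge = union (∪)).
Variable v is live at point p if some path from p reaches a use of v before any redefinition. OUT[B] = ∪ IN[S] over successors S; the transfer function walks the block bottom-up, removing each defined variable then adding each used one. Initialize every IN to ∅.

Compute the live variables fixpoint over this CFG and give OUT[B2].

Answer: {a, b, c, d}

Working:
Per-block solution:
  B0: | IN={a, b, c} | OUT={a, b, c}
  B1: | IN={a, b, c} | OUT={a, b, c, d}
  B2: | IN={a, b, c} | OUT={a, b, c, d}
  B3: | IN={a, d} | OUT={}

Merge at B2: OUT[B2] = IN[B0] ⊔ IN[B3] = {a, b, c, d}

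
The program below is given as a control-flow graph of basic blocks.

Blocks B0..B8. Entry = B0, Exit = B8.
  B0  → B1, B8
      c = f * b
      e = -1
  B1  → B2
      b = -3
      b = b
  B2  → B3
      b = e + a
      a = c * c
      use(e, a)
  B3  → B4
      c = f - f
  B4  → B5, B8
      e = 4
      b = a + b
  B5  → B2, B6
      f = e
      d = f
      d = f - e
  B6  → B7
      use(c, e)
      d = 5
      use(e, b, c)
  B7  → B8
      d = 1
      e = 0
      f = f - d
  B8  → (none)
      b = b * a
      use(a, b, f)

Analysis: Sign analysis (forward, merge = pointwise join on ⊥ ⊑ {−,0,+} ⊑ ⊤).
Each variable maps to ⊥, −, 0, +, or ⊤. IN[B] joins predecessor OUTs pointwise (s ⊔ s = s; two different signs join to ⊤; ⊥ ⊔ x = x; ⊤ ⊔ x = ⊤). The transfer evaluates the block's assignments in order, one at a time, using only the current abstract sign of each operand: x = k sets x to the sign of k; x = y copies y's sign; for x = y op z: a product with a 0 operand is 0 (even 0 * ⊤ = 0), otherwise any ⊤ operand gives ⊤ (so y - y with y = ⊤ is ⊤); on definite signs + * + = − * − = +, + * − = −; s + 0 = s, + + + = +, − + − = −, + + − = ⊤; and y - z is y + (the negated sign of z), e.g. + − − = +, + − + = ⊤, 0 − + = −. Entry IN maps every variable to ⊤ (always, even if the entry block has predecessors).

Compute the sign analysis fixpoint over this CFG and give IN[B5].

Per-block solution:
  B0:  IN=(all ⊤)  OUT={e:-; rest ⊤}
  B1:  IN={e:-; rest ⊤}  OUT={b:-, e:-; rest ⊤}
  B2:  IN=(all ⊤)  OUT=(all ⊤)
  B3:  IN=(all ⊤)  OUT=(all ⊤)
  B4:  IN=(all ⊤)  OUT={e:+; rest ⊤}
  B5:  IN={e:+; rest ⊤}  OUT={e:+, f:+; rest ⊤}
  B6:  IN={e:+, f:+; rest ⊤}  OUT={d:+, e:+, f:+; rest ⊤}
  B7:  IN={d:+, e:+, f:+; rest ⊤}  OUT={d:+, e:0; rest ⊤}
  B8:  IN=(all ⊤)  OUT=(all ⊤)

Merge at B5: IN[B5] = OUT[B4] = {a: ⊤, b: ⊤, c: ⊤, d: ⊤, e: +, f: ⊤}

Answer: {a: ⊤, b: ⊤, c: ⊤, d: ⊤, e: +, f: ⊤}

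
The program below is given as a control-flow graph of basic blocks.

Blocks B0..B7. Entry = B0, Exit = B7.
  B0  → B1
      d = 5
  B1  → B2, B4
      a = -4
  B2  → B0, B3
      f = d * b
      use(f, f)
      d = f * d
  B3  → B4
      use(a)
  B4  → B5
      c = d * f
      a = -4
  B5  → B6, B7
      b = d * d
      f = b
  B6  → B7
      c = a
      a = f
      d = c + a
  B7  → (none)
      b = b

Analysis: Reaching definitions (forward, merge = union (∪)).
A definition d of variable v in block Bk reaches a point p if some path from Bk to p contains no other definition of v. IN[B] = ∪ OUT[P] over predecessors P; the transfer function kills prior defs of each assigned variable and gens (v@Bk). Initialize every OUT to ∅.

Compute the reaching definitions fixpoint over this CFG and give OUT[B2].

Answer: {a@B1, d@B2, f@B2}

Trace:
Per-block solution:
  B0:   IN={a@B1, d@B2, f@B2}   OUT={a@B1, d@B0, f@B2}
  B1:   IN={a@B1, d@B0, f@B2}   OUT={a@B1, d@B0, f@B2}
  B2:   IN={a@B1, d@B0, f@B2}   OUT={a@B1, d@B2, f@B2}
  B3:   IN={a@B1, d@B2, f@B2}   OUT={a@B1, d@B2, f@B2}
  B4:   IN={a@B1, d@B0, d@B2, f@B2}   OUT={a@B4, c@B4, d@B0, d@B2, f@B2}
  B5:   IN={a@B4, c@B4, d@B0, d@B2, f@B2}   OUT={a@B4, b@B5, c@B4, d@B0, d@B2, f@B5}
  B6:   IN={a@B4, b@B5, c@B4, d@B0, d@B2, f@B5}   OUT={a@B6, b@B5, c@B6, d@B6, f@B5}
  B7:   IN={a@B4, a@B6, b@B5, c@B4, c@B6, d@B0, d@B2, d@B6, f@B5}   OUT={a@B4, a@B6, b@B7, c@B4, c@B6, d@B0, d@B2, d@B6, f@B5}

Merge at B2: IN[B2] = OUT[B1] = {a@B1, d@B0, f@B2}
Applying B2's transfer function to that IN value gives OUT[B2] (row B2 above).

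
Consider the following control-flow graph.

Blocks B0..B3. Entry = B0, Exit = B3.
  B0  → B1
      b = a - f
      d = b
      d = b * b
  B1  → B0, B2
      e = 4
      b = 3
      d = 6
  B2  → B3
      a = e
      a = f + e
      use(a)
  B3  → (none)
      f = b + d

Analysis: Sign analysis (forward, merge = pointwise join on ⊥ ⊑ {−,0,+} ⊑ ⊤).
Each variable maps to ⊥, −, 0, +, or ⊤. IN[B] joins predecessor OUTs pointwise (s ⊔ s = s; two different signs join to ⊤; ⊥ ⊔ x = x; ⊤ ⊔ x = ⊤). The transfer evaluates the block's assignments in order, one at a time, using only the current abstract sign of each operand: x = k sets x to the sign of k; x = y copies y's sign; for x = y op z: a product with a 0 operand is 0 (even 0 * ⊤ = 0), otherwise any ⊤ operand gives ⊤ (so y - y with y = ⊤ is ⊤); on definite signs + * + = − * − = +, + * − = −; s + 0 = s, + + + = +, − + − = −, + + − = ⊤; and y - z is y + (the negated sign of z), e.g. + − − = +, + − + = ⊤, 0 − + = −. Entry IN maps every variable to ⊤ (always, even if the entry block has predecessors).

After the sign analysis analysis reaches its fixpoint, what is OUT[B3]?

Converged values:
  B0: | IN=(all ⊤) | OUT=(all ⊤)
  B1: | IN=(all ⊤) | OUT={b:+, d:+, e:+; rest ⊤}
  B2: | IN={b:+, d:+, e:+; rest ⊤} | OUT={b:+, d:+, e:+; rest ⊤}
  B3: | IN={b:+, d:+, e:+; rest ⊤} | OUT={b:+, d:+, e:+, f:+; rest ⊤}

Merge at B3: IN[B3] = OUT[B2] = {a: ⊤, b: +, c: ⊤, d: +, e: +, f: ⊤}
Applying B3's transfer function to that IN value gives OUT[B3] (row B3 above).

Answer: {a: ⊤, b: +, c: ⊤, d: +, e: +, f: +}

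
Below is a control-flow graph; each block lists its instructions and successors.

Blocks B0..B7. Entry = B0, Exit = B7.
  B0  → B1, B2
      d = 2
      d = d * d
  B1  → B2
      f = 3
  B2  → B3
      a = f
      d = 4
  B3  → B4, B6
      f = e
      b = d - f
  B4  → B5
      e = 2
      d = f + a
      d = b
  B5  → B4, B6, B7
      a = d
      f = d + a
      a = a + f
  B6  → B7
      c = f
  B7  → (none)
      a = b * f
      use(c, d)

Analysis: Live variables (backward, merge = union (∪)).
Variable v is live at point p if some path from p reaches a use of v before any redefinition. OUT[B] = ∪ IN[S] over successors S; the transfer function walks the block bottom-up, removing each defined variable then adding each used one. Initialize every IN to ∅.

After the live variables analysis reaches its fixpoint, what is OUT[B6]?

Per-block solution:
  B0:   IN={c, e, f}   OUT={c, e, f}
  B1:   IN={c, e}   OUT={c, e, f}
  B2:   IN={c, e, f}   OUT={a, c, d, e}
  B3:   IN={a, c, d, e}   OUT={a, b, c, d, f}
  B4:   IN={a, b, c, f}   OUT={b, c, d}
  B5:   IN={b, c, d}   OUT={a, b, c, d, f}
  B6:   IN={b, d, f}   OUT={b, c, d, f}
  B7:   IN={b, c, d, f}   OUT={}

Merge at B6: OUT[B6] = IN[B7] = {b, c, d, f}

Answer: {b, c, d, f}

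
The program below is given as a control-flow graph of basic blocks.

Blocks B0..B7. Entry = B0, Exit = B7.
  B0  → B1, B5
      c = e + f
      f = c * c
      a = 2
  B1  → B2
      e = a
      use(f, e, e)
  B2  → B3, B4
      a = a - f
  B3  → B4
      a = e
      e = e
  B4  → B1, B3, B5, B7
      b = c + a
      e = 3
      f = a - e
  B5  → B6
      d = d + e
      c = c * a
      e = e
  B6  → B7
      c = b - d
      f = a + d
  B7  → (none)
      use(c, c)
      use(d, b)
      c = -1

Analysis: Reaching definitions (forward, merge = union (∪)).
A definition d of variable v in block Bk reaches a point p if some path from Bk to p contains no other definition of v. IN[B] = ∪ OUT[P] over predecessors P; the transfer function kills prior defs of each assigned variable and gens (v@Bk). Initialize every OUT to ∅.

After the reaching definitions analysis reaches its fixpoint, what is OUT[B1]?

Answer: {a@B0, a@B2, a@B3, b@B4, c@B0, e@B1, f@B0, f@B4}

Trace:
Per-block solution:
  B0:   IN={}   OUT={a@B0, c@B0, f@B0}
  B1:   IN={a@B0, a@B2, a@B3, b@B4, c@B0, e@B4, f@B0, f@B4}   OUT={a@B0, a@B2, a@B3, b@B4, c@B0, e@B1, f@B0, f@B4}
  B2:   IN={a@B0, a@B2, a@B3, b@B4, c@B0, e@B1, f@B0, f@B4}   OUT={a@B2, b@B4, c@B0, e@B1, f@B0, f@B4}
  B3:   IN={a@B2, a@B3, b@B4, c@B0, e@B1, e@B4, f@B0, f@B4}   OUT={a@B3, b@B4, c@B0, e@B3, f@B0, f@B4}
  B4:   IN={a@B2, a@B3, b@B4, c@B0, e@B1, e@B3, f@B0, f@B4}   OUT={a@B2, a@B3, b@B4, c@B0, e@B4, f@B4}
  B5:   IN={a@B0, a@B2, a@B3, b@B4, c@B0, e@B4, f@B0, f@B4}   OUT={a@B0, a@B2, a@B3, b@B4, c@B5, d@B5, e@B5, f@B0, f@B4}
  B6:   IN={a@B0, a@B2, a@B3, b@B4, c@B5, d@B5, e@B5, f@B0, f@B4}   OUT={a@B0, a@B2, a@B3, b@B4, c@B6, d@B5, e@B5, f@B6}
  B7:   IN={a@B0, a@B2, a@B3, b@B4, c@B0, c@B6, d@B5, e@B4, e@B5, f@B4, f@B6}   OUT={a@B0, a@B2, a@B3, b@B4, c@B7, d@B5, e@B4, e@B5, f@B4, f@B6}

Merge at B1: IN[B1] = OUT[B0] ⊔ OUT[B4] = {a@B0, a@B2, a@B3, b@B4, c@B0, e@B4, f@B0, f@B4}
Applying B1's transfer function to that IN value gives OUT[B1] (row B1 above).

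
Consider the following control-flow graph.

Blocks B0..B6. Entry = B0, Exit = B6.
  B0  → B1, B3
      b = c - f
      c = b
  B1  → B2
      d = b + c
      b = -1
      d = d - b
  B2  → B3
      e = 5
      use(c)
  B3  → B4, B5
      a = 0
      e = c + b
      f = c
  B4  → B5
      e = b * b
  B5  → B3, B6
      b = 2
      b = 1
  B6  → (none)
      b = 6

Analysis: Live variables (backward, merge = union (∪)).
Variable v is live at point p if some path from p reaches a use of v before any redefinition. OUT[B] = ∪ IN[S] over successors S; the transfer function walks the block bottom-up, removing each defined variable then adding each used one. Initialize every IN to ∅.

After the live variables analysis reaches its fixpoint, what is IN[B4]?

Per-block solution:
  B0: | IN={c, f} | OUT={b, c}
  B1: | IN={b, c} | OUT={b, c}
  B2: | IN={b, c} | OUT={b, c}
  B3: | IN={b, c} | OUT={b, c}
  B4: | IN={b, c} | OUT={c}
  B5: | IN={c} | OUT={b, c}
  B6: | IN={} | OUT={}

Merge at B4: OUT[B4] = IN[B5] = {c}
Applying B4's transfer function to that OUT value gives IN[B4] (row B4 above).

Answer: {b, c}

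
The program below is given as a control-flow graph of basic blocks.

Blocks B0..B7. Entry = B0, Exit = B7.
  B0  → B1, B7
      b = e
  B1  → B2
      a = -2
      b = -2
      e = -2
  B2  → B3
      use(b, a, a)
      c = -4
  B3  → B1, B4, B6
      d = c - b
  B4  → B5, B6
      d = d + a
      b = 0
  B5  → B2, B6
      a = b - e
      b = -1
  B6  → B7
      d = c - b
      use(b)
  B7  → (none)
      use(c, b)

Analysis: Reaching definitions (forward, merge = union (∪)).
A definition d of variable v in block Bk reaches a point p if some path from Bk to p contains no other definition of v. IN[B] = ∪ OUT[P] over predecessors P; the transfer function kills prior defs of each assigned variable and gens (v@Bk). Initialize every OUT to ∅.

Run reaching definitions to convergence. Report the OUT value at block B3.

Fixpoint table:
  B0:  IN={}  OUT={b@B0}
  B1:  IN={a@B1, a@B5, b@B0, b@B1, b@B5, c@B2, d@B3, e@B1}  OUT={a@B1, b@B1, c@B2, d@B3, e@B1}
  B2:  IN={a@B1, a@B5, b@B1, b@B5, c@B2, d@B3, d@B4, e@B1}  OUT={a@B1, a@B5, b@B1, b@B5, c@B2, d@B3, d@B4, e@B1}
  B3:  IN={a@B1, a@B5, b@B1, b@B5, c@B2, d@B3, d@B4, e@B1}  OUT={a@B1, a@B5, b@B1, b@B5, c@B2, d@B3, e@B1}
  B4:  IN={a@B1, a@B5, b@B1, b@B5, c@B2, d@B3, e@B1}  OUT={a@B1, a@B5, b@B4, c@B2, d@B4, e@B1}
  B5:  IN={a@B1, a@B5, b@B4, c@B2, d@B4, e@B1}  OUT={a@B5, b@B5, c@B2, d@B4, e@B1}
  B6:  IN={a@B1, a@B5, b@B1, b@B4, b@B5, c@B2, d@B3, d@B4, e@B1}  OUT={a@B1, a@B5, b@B1, b@B4, b@B5, c@B2, d@B6, e@B1}
  B7:  IN={a@B1, a@B5, b@B0, b@B1, b@B4, b@B5, c@B2, d@B6, e@B1}  OUT={a@B1, a@B5, b@B0, b@B1, b@B4, b@B5, c@B2, d@B6, e@B1}

Merge at B3: IN[B3] = OUT[B2] = {a@B1, a@B5, b@B1, b@B5, c@B2, d@B3, d@B4, e@B1}
Applying B3's transfer function to that IN value gives OUT[B3] (row B3 above).

Answer: {a@B1, a@B5, b@B1, b@B5, c@B2, d@B3, e@B1}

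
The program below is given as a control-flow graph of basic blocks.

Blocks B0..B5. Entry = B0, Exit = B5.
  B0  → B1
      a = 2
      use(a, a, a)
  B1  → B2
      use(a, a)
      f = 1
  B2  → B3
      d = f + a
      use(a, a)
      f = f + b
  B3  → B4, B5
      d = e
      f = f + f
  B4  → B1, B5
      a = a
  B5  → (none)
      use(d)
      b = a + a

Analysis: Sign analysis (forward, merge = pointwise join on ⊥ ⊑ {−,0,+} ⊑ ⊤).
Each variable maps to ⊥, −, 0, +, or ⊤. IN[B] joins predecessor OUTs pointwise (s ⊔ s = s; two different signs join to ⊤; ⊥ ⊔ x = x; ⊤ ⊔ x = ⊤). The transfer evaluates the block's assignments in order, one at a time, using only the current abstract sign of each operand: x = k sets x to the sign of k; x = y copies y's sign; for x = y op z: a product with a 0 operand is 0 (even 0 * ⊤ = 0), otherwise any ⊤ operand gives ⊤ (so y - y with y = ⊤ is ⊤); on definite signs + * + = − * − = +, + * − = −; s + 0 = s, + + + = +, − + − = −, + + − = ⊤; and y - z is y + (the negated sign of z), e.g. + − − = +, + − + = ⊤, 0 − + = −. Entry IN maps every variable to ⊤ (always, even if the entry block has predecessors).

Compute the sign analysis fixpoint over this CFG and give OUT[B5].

Answer: {a: +, b: +, c: ⊤, d: ⊤, e: ⊤, f: ⊤}

Trace:
Converged values:
  B0: | IN=(all ⊤) | OUT={a:+; rest ⊤}
  B1: | IN={a:+; rest ⊤} | OUT={a:+, f:+; rest ⊤}
  B2: | IN={a:+, f:+; rest ⊤} | OUT={a:+, d:+; rest ⊤}
  B3: | IN={a:+, d:+; rest ⊤} | OUT={a:+; rest ⊤}
  B4: | IN={a:+; rest ⊤} | OUT={a:+; rest ⊤}
  B5: | IN={a:+; rest ⊤} | OUT={a:+, b:+; rest ⊤}

Merge at B5: IN[B5] = OUT[B3] ⊔ OUT[B4] = {a: +, b: ⊤, c: ⊤, d: ⊤, e: ⊤, f: ⊤}
Applying B5's transfer function to that IN value gives OUT[B5] (row B5 above).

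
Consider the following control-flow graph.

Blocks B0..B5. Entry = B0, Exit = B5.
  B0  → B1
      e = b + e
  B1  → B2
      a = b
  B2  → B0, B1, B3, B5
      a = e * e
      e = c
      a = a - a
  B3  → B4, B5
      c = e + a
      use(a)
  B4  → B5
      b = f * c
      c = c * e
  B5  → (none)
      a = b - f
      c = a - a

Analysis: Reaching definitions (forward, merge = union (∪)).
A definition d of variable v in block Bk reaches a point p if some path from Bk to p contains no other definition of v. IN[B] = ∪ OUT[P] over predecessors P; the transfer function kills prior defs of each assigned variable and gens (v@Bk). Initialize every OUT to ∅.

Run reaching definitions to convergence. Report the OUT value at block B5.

Answer: {a@B5, b@B4, c@B5, e@B2}

Working:
Per-block solution:
  B0:  IN={a@B2, e@B2}  OUT={a@B2, e@B0}
  B1:  IN={a@B2, e@B0, e@B2}  OUT={a@B1, e@B0, e@B2}
  B2:  IN={a@B1, e@B0, e@B2}  OUT={a@B2, e@B2}
  B3:  IN={a@B2, e@B2}  OUT={a@B2, c@B3, e@B2}
  B4:  IN={a@B2, c@B3, e@B2}  OUT={a@B2, b@B4, c@B4, e@B2}
  B5:  IN={a@B2, b@B4, c@B3, c@B4, e@B2}  OUT={a@B5, b@B4, c@B5, e@B2}

Merge at B5: IN[B5] = OUT[B2] ⊔ OUT[B3] ⊔ OUT[B4] = {a@B2, b@B4, c@B3, c@B4, e@B2}
Applying B5's transfer function to that IN value gives OUT[B5] (row B5 above).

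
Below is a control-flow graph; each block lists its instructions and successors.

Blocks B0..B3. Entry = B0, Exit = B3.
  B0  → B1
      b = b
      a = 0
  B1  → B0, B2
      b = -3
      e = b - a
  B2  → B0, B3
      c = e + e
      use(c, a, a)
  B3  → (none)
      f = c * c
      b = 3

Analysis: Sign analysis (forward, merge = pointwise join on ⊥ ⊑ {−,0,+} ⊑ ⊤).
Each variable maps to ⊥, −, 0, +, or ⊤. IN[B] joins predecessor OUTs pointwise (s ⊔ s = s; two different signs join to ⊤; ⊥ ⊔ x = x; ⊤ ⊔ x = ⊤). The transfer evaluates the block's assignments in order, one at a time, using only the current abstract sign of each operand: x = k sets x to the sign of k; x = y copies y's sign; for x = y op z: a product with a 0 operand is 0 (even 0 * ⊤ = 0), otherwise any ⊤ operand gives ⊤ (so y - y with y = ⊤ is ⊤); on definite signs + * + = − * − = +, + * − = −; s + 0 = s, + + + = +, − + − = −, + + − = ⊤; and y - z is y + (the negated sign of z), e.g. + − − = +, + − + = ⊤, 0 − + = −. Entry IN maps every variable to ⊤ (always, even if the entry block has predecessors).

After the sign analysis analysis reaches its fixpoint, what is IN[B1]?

Answer: {a: 0, b: ⊤, c: ⊤, d: ⊤, e: ⊤, f: ⊤}

Trace:
Per-block solution:
  B0:  IN=(all ⊤)  OUT={a:0; rest ⊤}
  B1:  IN={a:0; rest ⊤}  OUT={a:0, b:-, e:-; rest ⊤}
  B2:  IN={a:0, b:-, e:-; rest ⊤}  OUT={a:0, b:-, c:-, e:-; rest ⊤}
  B3:  IN={a:0, b:-, c:-, e:-; rest ⊤}  OUT={a:0, b:+, c:-, e:-, f:+; rest ⊤}

Merge at B1: IN[B1] = OUT[B0] = {a: 0, b: ⊤, c: ⊤, d: ⊤, e: ⊤, f: ⊤}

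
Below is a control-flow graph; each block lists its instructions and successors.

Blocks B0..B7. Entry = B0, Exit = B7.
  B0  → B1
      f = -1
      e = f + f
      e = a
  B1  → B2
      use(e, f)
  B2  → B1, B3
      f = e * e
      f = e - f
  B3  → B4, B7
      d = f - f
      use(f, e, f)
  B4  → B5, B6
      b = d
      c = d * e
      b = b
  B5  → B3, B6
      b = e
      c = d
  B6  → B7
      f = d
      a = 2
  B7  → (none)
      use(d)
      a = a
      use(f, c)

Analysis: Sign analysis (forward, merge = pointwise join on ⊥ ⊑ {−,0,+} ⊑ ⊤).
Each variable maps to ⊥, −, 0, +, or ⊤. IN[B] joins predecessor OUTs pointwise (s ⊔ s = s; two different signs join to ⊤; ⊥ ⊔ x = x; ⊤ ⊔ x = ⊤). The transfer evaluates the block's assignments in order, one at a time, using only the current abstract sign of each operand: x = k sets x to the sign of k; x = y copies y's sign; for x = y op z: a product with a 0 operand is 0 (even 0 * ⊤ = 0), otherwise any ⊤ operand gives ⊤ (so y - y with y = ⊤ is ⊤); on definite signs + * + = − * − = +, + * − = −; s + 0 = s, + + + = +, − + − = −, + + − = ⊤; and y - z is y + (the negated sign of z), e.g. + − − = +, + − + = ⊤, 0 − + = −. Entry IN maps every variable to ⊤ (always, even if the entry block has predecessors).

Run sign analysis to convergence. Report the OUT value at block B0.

Converged values:
  B0:   IN=(all ⊤)   OUT={f:-; rest ⊤}
  B1:   IN=(all ⊤)   OUT=(all ⊤)
  B2:   IN=(all ⊤)   OUT=(all ⊤)
  B3:   IN=(all ⊤)   OUT=(all ⊤)
  B4:   IN=(all ⊤)   OUT=(all ⊤)
  B5:   IN=(all ⊤)   OUT=(all ⊤)
  B6:   IN=(all ⊤)   OUT={a:+; rest ⊤}
  B7:   IN=(all ⊤)   OUT=(all ⊤)

B0 is the boundary node: IN[B0] = {a: ⊤, b: ⊤, c: ⊤, d: ⊤, e: ⊤, f: ⊤}
Applying B0's transfer function to that IN value gives OUT[B0] (row B0 above).

Answer: {a: ⊤, b: ⊤, c: ⊤, d: ⊤, e: ⊤, f: -}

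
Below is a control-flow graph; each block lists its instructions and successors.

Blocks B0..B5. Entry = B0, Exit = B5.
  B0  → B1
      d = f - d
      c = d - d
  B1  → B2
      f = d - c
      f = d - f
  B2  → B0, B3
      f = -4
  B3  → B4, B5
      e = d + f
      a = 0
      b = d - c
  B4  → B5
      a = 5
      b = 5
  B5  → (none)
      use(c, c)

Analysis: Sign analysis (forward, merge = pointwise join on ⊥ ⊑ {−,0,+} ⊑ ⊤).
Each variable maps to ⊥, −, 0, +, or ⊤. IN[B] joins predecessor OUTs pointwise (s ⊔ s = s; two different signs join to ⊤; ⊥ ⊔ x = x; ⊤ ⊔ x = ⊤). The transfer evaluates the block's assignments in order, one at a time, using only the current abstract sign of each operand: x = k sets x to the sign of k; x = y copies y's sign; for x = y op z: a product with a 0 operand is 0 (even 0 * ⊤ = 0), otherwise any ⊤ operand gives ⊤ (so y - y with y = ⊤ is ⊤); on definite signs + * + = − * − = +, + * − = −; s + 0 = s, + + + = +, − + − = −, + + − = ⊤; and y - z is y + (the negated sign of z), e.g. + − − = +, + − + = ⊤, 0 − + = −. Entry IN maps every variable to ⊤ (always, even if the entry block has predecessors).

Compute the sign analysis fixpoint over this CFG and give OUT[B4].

Answer: {a: +, b: +, c: ⊤, d: ⊤, e: ⊤, f: -}

Trace:
Per-block solution:
  B0: | IN=(all ⊤) | OUT=(all ⊤)
  B1: | IN=(all ⊤) | OUT=(all ⊤)
  B2: | IN=(all ⊤) | OUT={f:-; rest ⊤}
  B3: | IN={f:-; rest ⊤} | OUT={a:0, f:-; rest ⊤}
  B4: | IN={a:0, f:-; rest ⊤} | OUT={a:+, b:+, f:-; rest ⊤}
  B5: | IN={f:-; rest ⊤} | OUT={f:-; rest ⊤}

Merge at B4: IN[B4] = OUT[B3] = {a: 0, b: ⊤, c: ⊤, d: ⊤, e: ⊤, f: -}
Applying B4's transfer function to that IN value gives OUT[B4] (row B4 above).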